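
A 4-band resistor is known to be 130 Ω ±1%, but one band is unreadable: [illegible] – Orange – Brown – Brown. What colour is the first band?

130 Ω = 13 × 10^1.
The first band gives digit 1 of the significand, and 1 is brown.

brown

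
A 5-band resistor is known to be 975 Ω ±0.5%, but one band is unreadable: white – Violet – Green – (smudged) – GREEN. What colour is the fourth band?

975 Ω = 975 × 10^0.
The fourth band is the multiplier, 10^0, which is black.

black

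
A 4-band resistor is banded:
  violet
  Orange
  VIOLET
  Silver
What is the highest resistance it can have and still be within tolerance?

Violet → 7 (first significant figure)
Orange → 3 (second significant figure)
Violet → ×10^7 multiplier
Silver → ±10% tolerance
73 × 10000000 = 730000000 Ω
Highest = 730000000 × (1 + 10/100) = 803000000 Ω.

803000000 Ω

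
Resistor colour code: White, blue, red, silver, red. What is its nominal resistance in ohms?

9.62 Ω

White → 9 (first significant figure)
Blue → 6 (second significant figure)
Red → 2 (third significant figure)
Silver → ×0.01 multiplier
962 × 0.01 = 9.62 Ω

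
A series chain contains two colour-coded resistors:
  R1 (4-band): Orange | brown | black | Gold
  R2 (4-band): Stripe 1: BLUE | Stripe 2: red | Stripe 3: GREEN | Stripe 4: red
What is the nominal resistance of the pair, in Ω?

6200031 Ω

R1: orange, brown → 31; black ×1 → 31 Ω.
R2: blue, red → 62; green ×10^5 → 6200000 Ω.
Series: 31 + 6200000 = 6200031 Ω.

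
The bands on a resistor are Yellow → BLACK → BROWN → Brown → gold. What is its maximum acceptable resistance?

Yellow → 4 (first significant figure)
Black → 0 (second significant figure)
Brown → 1 (third significant figure)
Brown → ×10 multiplier
Gold → ±5% tolerance
401 × 10 = 4010 Ω
Maximum = 4010 × (1 + 5/100) = 4210.5 Ω.

4210.5 Ω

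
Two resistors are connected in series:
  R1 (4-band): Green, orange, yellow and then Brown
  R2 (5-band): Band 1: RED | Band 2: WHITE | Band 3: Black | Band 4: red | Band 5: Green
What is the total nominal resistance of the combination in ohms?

559000 Ω

R1: green, orange → 53; yellow ×10^4 → 530000 Ω.
R2: red, white, black → 290; red ×10^2 → 29000 Ω.
Series: 530000 + 29000 = 559000 Ω.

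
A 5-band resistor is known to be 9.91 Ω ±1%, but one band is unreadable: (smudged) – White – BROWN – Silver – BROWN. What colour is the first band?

9.91 Ω = 991 × 10^-2.
The first band gives digit 9 of the significand, and 9 is white.

white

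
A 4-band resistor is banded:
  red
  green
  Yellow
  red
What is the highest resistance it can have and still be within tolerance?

Red → 2 (first significant figure)
Green → 5 (second significant figure)
Yellow → ×10^4 multiplier
Red → ±2% tolerance
25 × 10000 = 250000 Ω
Highest = 250000 × (1 + 2/100) = 255000 Ω.

255000 Ω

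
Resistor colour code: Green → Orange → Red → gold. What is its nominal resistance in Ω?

5300 Ω

Green → 5 (first significant figure)
Orange → 3 (second significant figure)
Red → ×10^2 multiplier
53 × 100 = 5300 Ω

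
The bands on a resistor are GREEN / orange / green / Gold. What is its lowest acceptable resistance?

Green → 5 (first significant figure)
Orange → 3 (second significant figure)
Green → ×10^5 multiplier
Gold → ±5% tolerance
53 × 100000 = 5300000 Ω
Lowest = 5300000 × (1 − 5/100) = 5035000 Ω.

5035000 Ω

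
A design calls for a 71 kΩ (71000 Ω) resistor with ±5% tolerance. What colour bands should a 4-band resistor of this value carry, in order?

violet, brown, orange, gold

71000 Ω = 71 × 10^3.
7 → violet
1 → brown
Multiplier 10^3 → orange.
±5% tolerance → gold.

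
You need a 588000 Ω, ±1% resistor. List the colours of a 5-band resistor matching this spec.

green, grey, grey, orange, brown

588000 Ω = 588 × 10^3.
5 → green
8 → grey
8 → grey
Multiplier 10^3 → orange.
±1% tolerance → brown.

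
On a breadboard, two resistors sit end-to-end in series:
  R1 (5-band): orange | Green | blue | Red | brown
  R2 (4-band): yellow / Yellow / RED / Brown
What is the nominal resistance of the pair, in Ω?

40000 Ω

R1: orange, green, blue → 356; red ×10^2 → 35600 Ω.
R2: yellow, yellow → 44; red ×10^2 → 4400 Ω.
Series: 35600 + 4400 = 40000 Ω.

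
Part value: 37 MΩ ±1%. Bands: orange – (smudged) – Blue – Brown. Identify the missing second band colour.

violet

37000000 Ω = 37 × 10^6.
The second band gives digit 7 of the significand, and 7 is violet.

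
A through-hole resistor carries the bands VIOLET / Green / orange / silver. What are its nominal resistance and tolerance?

Violet → 7 (first significant figure)
Green → 5 (second significant figure)
Orange → ×10^3 multiplier
Silver → ±10% tolerance
75 × 1000 = 75000 Ω

75000 Ω ±10%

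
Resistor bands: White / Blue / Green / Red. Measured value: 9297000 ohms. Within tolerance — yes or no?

White → 9 (first significant figure)
Blue → 6 (second significant figure)
Green → ×10^5 multiplier
Red → ±2% tolerance
96 × 100000 = 9600000 Ω
Allowed range: 9408000 Ω to 9792000 Ω.
9297000 ohms lies outside that range.

no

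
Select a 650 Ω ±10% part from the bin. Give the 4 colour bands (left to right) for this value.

650 Ω = 65 × 10^1.
6 → blue
5 → green
Multiplier 10^1 → brown.
±10% tolerance → silver.

blue, green, brown, silver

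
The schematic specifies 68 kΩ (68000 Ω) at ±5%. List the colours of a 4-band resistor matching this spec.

blue, grey, orange, gold

68000 Ω = 68 × 10^3.
6 → blue
8 → grey
Multiplier 10^3 → orange.
±5% tolerance → gold.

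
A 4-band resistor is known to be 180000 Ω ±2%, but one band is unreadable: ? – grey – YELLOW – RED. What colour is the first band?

brown

180000 Ω = 18 × 10^4.
The first band gives digit 1 of the significand, and 1 is brown.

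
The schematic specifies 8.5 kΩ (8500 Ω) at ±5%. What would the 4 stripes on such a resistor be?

grey, green, red, gold

8500 Ω = 85 × 10^2.
8 → grey
5 → green
Multiplier 10^2 → red.
±5% tolerance → gold.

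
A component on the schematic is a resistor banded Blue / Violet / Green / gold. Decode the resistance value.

6700000 Ω

Blue → 6 (first significant figure)
Violet → 7 (second significant figure)
Green → ×10^5 multiplier
67 × 100000 = 6700000 Ω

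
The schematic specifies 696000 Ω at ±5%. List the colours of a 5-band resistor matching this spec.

696000 Ω = 696 × 10^3.
6 → blue
9 → white
6 → blue
Multiplier 10^3 → orange.
±5% tolerance → gold.

blue, white, blue, orange, gold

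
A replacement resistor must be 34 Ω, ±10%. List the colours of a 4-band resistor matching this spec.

orange, yellow, black, silver

34 Ω = 34 × 10^0.
3 → orange
4 → yellow
Multiplier 10^0 → black.
±10% tolerance → silver.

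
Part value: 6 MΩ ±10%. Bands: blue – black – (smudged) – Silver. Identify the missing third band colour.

green

6000000 Ω = 60 × 10^5.
The third band is the multiplier, 10^5, which is green.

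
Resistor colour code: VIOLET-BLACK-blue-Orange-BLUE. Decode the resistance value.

Violet → 7 (first significant figure)
Black → 0 (second significant figure)
Blue → 6 (third significant figure)
Orange → ×10^3 multiplier
706 × 1000 = 706000 Ω

706000 Ω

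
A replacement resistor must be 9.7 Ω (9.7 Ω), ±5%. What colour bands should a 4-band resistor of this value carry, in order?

white, violet, gold, gold

9.7 Ω = 97 × 10^-1.
9 → white
7 → violet
Multiplier 10^-1 → gold.
±5% tolerance → gold.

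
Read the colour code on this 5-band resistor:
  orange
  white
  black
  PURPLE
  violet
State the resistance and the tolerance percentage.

3900000000 Ω ±0.1%

Orange → 3 (first significant figure)
White → 9 (second significant figure)
Black → 0 (third significant figure)
Violet → ×10^7 multiplier
Violet → ±0.1% tolerance
390 × 10000000 = 3900000000 Ω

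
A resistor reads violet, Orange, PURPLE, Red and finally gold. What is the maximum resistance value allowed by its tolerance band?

77385 Ω

Violet → 7 (first significant figure)
Orange → 3 (second significant figure)
Violet → 7 (third significant figure)
Red → ×10^2 multiplier
Gold → ±5% tolerance
737 × 100 = 73700 Ω
Maximum = 73700 × (1 + 5/100) = 77385 Ω.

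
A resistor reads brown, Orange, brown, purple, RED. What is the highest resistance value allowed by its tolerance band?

Brown → 1 (first significant figure)
Orange → 3 (second significant figure)
Brown → 1 (third significant figure)
Violet → ×10^7 multiplier
Red → ±2% tolerance
131 × 10000000 = 1310000000 Ω
Highest = 1310000000 × (1 + 2/100) = 1336200000 Ω.

1336200000 Ω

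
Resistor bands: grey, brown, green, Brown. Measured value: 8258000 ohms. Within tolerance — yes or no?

Grey → 8 (first significant figure)
Brown → 1 (second significant figure)
Green → ×10^5 multiplier
Brown → ±1% tolerance
81 × 100000 = 8100000 Ω
Allowed range: 8019000 Ω to 8181000 Ω.
8258000 ohms lies outside that range.

no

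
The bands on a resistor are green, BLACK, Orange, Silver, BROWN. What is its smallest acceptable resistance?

4.9797 Ω

Green → 5 (first significant figure)
Black → 0 (second significant figure)
Orange → 3 (third significant figure)
Silver → ×0.01 multiplier
Brown → ±1% tolerance
503 × 0.01 = 5.03 Ω
Smallest = 5.03 × (1 − 1/100) = 4.9797 Ω.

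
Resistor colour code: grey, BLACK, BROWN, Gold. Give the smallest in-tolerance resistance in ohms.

Grey → 8 (first significant figure)
Black → 0 (second significant figure)
Brown → ×10 multiplier
Gold → ±5% tolerance
80 × 10 = 800 Ω
Smallest = 800 × (1 − 5/100) = 760 Ω.

760 Ω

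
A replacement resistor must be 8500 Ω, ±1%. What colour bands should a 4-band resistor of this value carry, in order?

8500 Ω = 85 × 10^2.
8 → grey
5 → green
Multiplier 10^2 → red.
±1% tolerance → brown.

grey, green, red, brown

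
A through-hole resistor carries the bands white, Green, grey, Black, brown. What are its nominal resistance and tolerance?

958 Ω ±1%

White → 9 (first significant figure)
Green → 5 (second significant figure)
Grey → 8 (third significant figure)
Black → ×1 multiplier
Brown → ±1% tolerance
958 × 1 = 958 Ω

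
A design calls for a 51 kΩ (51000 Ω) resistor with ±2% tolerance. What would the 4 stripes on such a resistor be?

51000 Ω = 51 × 10^3.
5 → green
1 → brown
Multiplier 10^3 → orange.
±2% tolerance → red.

green, brown, orange, red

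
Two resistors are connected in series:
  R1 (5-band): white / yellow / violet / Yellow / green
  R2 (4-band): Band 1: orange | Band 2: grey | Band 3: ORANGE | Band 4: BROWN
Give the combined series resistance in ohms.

9508000 Ω

R1: white, yellow, violet → 947; yellow ×10^4 → 9470000 Ω.
R2: orange, grey → 38; orange ×10^3 → 38000 Ω.
Series: 9470000 + 38000 = 9508000 Ω.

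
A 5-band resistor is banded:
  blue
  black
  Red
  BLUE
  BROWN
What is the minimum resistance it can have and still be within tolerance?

Blue → 6 (first significant figure)
Black → 0 (second significant figure)
Red → 2 (third significant figure)
Blue → ×10^6 multiplier
Brown → ±1% tolerance
602 × 1000000 = 602000000 Ω
Minimum = 602000000 × (1 − 1/100) = 595980000 Ω.

595980000 Ω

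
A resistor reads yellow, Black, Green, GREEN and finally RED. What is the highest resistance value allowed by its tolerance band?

Yellow → 4 (first significant figure)
Black → 0 (second significant figure)
Green → 5 (third significant figure)
Green → ×10^5 multiplier
Red → ±2% tolerance
405 × 100000 = 40500000 Ω
Highest = 40500000 × (1 + 2/100) = 41310000 Ω.

41310000 Ω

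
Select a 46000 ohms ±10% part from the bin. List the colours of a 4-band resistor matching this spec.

yellow, blue, orange, silver

46000 Ω = 46 × 10^3.
4 → yellow
6 → blue
Multiplier 10^3 → orange.
±10% tolerance → silver.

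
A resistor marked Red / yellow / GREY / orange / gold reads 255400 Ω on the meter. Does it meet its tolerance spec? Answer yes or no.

Red → 2 (first significant figure)
Yellow → 4 (second significant figure)
Grey → 8 (third significant figure)
Orange → ×10^3 multiplier
Gold → ±5% tolerance
248 × 1000 = 248000 Ω
Allowed range: 235600 Ω to 260400 Ω.
255400 Ω lies inside that range.

yes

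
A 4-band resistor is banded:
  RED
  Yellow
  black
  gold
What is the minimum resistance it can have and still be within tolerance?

22.8 Ω

Red → 2 (first significant figure)
Yellow → 4 (second significant figure)
Black → ×1 multiplier
Gold → ±5% tolerance
24 × 1 = 24 Ω
Minimum = 24 × (1 − 5/100) = 22.8 Ω.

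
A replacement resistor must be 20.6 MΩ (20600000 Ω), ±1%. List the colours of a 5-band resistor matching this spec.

red, black, blue, green, brown

20600000 Ω = 206 × 10^5.
2 → red
0 → black
6 → blue
Multiplier 10^5 → green.
±1% tolerance → brown.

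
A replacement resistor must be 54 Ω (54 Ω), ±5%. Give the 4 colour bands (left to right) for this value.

green, yellow, black, gold

54 Ω = 54 × 10^0.
5 → green
4 → yellow
Multiplier 10^0 → black.
±5% tolerance → gold.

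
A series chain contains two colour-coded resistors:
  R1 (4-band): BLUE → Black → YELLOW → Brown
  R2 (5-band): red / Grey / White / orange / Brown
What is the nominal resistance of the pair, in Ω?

R1: blue, black → 60; yellow ×10^4 → 600000 Ω.
R2: red, grey, white → 289; orange ×10^3 → 289000 Ω.
Series: 600000 + 289000 = 889000 Ω.

889000 Ω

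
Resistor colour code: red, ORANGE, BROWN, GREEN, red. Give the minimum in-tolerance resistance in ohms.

22638000 Ω

Red → 2 (first significant figure)
Orange → 3 (second significant figure)
Brown → 1 (third significant figure)
Green → ×10^5 multiplier
Red → ±2% tolerance
231 × 100000 = 23100000 Ω
Minimum = 23100000 × (1 − 2/100) = 22638000 Ω.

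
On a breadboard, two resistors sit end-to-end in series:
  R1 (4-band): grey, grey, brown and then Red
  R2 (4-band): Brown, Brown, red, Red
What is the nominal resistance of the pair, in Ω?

R1: grey, grey → 88; brown ×10 → 880 Ω.
R2: brown, brown → 11; red ×10^2 → 1100 Ω.
Series: 880 + 1100 = 1980 Ω.

1980 Ω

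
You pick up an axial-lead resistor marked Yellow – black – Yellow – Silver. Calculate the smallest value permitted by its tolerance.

Yellow → 4 (first significant figure)
Black → 0 (second significant figure)
Yellow → ×10^4 multiplier
Silver → ±10% tolerance
40 × 10000 = 400000 Ω
Smallest = 400000 × (1 − 10/100) = 360000 Ω.

360000 Ω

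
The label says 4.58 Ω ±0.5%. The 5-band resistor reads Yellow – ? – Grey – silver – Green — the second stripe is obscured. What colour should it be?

4.58 Ω = 458 × 10^-2.
The second band gives digit 5 of the significand, and 5 is green.

green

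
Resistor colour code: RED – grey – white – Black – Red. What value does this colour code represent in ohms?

289 Ω

Red → 2 (first significant figure)
Grey → 8 (second significant figure)
White → 9 (third significant figure)
Black → ×1 multiplier
289 × 1 = 289 Ω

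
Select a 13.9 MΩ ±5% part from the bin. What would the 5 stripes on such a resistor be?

brown, orange, white, green, gold

13900000 Ω = 139 × 10^5.
1 → brown
3 → orange
9 → white
Multiplier 10^5 → green.
±5% tolerance → gold.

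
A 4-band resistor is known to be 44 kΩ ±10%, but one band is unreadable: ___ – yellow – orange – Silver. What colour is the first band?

44000 Ω = 44 × 10^3.
The first band gives digit 4 of the significand, and 4 is yellow.

yellow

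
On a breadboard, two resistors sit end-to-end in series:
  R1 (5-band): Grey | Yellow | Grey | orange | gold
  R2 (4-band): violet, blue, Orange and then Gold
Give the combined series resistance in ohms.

R1: grey, yellow, grey → 848; orange ×10^3 → 848000 Ω.
R2: violet, blue → 76; orange ×10^3 → 76000 Ω.
Series: 848000 + 76000 = 924000 Ω.

924000 Ω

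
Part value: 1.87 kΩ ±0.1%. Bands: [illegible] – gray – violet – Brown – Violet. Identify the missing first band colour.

brown

1870 Ω = 187 × 10^1.
The first band gives digit 1 of the significand, and 1 is brown.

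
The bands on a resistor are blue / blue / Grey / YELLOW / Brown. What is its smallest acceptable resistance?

Blue → 6 (first significant figure)
Blue → 6 (second significant figure)
Grey → 8 (third significant figure)
Yellow → ×10^4 multiplier
Brown → ±1% tolerance
668 × 10000 = 6680000 Ω
Smallest = 6680000 × (1 − 1/100) = 6613200 Ω.

6613200 Ω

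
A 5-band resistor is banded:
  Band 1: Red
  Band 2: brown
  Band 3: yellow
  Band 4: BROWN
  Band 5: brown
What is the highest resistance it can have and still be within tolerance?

2161.4 Ω

Red → 2 (first significant figure)
Brown → 1 (second significant figure)
Yellow → 4 (third significant figure)
Brown → ×10 multiplier
Brown → ±1% tolerance
214 × 10 = 2140 Ω
Highest = 2140 × (1 + 1/100) = 2161.4 Ω.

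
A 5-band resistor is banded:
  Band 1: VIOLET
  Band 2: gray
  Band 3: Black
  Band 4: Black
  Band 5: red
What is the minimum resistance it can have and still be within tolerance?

Violet → 7 (first significant figure)
Grey → 8 (second significant figure)
Black → 0 (third significant figure)
Black → ×1 multiplier
Red → ±2% tolerance
780 × 1 = 780 Ω
Minimum = 780 × (1 − 2/100) = 764.4 Ω.

764.4 Ω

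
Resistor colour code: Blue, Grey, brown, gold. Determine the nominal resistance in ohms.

680 Ω

Blue → 6 (first significant figure)
Grey → 8 (second significant figure)
Brown → ×10 multiplier
68 × 10 = 680 Ω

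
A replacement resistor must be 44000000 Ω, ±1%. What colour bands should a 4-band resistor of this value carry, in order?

44000000 Ω = 44 × 10^6.
4 → yellow
4 → yellow
Multiplier 10^6 → blue.
±1% tolerance → brown.

yellow, yellow, blue, brown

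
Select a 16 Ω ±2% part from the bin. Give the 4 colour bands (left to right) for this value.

16 Ω = 16 × 10^0.
1 → brown
6 → blue
Multiplier 10^0 → black.
±2% tolerance → red.

brown, blue, black, red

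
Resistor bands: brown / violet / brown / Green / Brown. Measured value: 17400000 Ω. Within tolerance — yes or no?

no

Brown → 1 (first significant figure)
Violet → 7 (second significant figure)
Brown → 1 (third significant figure)
Green → ×10^5 multiplier
Brown → ±1% tolerance
171 × 100000 = 17100000 Ω
Allowed range: 16929000 Ω to 17271000 Ω.
17400000 Ω lies outside that range.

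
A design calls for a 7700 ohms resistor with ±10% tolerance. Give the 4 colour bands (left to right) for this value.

7700 Ω = 77 × 10^2.
7 → violet
7 → violet
Multiplier 10^2 → red.
±10% tolerance → silver.

violet, violet, red, silver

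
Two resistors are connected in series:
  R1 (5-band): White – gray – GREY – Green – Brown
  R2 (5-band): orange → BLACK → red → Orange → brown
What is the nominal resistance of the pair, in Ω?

R1: white, grey, grey → 988; green ×10^5 → 98800000 Ω.
R2: orange, black, red → 302; orange ×10^3 → 302000 Ω.
Series: 98800000 + 302000 = 99102000 Ω.

99102000 Ω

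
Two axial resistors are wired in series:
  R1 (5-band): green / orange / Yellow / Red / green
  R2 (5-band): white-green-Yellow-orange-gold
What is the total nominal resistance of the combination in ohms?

1007400 Ω

R1: green, orange, yellow → 534; red ×10^2 → 53400 Ω.
R2: white, green, yellow → 954; orange ×10^3 → 954000 Ω.
Series: 53400 + 954000 = 1007400 Ω.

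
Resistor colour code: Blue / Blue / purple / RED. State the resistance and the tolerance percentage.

660000000 Ω ±2%

Blue → 6 (first significant figure)
Blue → 6 (second significant figure)
Violet → ×10^7 multiplier
Red → ±2% tolerance
66 × 10000000 = 660000000 Ω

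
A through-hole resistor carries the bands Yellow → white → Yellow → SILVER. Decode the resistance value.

Yellow → 4 (first significant figure)
White → 9 (second significant figure)
Yellow → ×10^4 multiplier
49 × 10000 = 490000 Ω

490000 Ω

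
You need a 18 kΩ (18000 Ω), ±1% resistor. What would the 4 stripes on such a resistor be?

18000 Ω = 18 × 10^3.
1 → brown
8 → grey
Multiplier 10^3 → orange.
±1% tolerance → brown.

brown, grey, orange, brown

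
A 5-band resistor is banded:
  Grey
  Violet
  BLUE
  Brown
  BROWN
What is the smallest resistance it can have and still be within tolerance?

8672.4 Ω

Grey → 8 (first significant figure)
Violet → 7 (second significant figure)
Blue → 6 (third significant figure)
Brown → ×10 multiplier
Brown → ±1% tolerance
876 × 10 = 8760 Ω
Smallest = 8760 × (1 − 1/100) = 8672.4 Ω.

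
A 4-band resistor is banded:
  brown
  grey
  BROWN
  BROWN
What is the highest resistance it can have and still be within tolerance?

Brown → 1 (first significant figure)
Grey → 8 (second significant figure)
Brown → ×10 multiplier
Brown → ±1% tolerance
18 × 10 = 180 Ω
Highest = 180 × (1 + 1/100) = 181.8 Ω.

181.8 Ω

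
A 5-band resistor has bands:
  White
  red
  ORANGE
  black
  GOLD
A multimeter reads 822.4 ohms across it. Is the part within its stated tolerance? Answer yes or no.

White → 9 (first significant figure)
Red → 2 (second significant figure)
Orange → 3 (third significant figure)
Black → ×1 multiplier
Gold → ±5% tolerance
923 × 1 = 923 Ω
Allowed range: 876.85 Ω to 969.15 Ω.
822.4 ohms lies outside that range.

no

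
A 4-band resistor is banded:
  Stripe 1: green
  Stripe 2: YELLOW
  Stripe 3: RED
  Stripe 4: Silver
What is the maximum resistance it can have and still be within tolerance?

Green → 5 (first significant figure)
Yellow → 4 (second significant figure)
Red → ×10^2 multiplier
Silver → ±10% tolerance
54 × 100 = 5400 Ω
Maximum = 5400 × (1 + 10/100) = 5940 Ω.

5940 Ω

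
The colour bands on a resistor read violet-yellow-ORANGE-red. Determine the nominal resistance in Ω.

74000 Ω

Violet → 7 (first significant figure)
Yellow → 4 (second significant figure)
Orange → ×10^3 multiplier
74 × 1000 = 74000 Ω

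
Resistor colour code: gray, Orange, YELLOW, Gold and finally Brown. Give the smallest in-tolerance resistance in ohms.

Grey → 8 (first significant figure)
Orange → 3 (second significant figure)
Yellow → 4 (third significant figure)
Gold → ×0.1 multiplier
Brown → ±1% tolerance
834 × 0.1 = 83.4 Ω
Smallest = 83.4 × (1 − 1/100) = 82.566 Ω.

82.566 Ω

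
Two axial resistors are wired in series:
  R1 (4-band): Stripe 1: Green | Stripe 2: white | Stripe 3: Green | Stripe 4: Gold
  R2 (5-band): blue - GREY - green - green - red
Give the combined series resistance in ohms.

R1: green, white → 59; green ×10^5 → 5900000 Ω.
R2: blue, grey, green → 685; green ×10^5 → 68500000 Ω.
Series: 5900000 + 68500000 = 74400000 Ω.

74400000 Ω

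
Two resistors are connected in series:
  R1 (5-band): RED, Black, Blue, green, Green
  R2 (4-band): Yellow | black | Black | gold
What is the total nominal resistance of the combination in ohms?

20600040 Ω

R1: red, black, blue → 206; green ×10^5 → 20600000 Ω.
R2: yellow, black → 40; black ×1 → 40 Ω.
Series: 20600000 + 40 = 20600040 Ω.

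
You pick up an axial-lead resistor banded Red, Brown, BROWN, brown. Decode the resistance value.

210 Ω

Red → 2 (first significant figure)
Brown → 1 (second significant figure)
Brown → ×10 multiplier
21 × 10 = 210 Ω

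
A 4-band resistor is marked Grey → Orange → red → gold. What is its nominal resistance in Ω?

8300 Ω

Grey → 8 (first significant figure)
Orange → 3 (second significant figure)
Red → ×10^2 multiplier
83 × 100 = 8300 Ω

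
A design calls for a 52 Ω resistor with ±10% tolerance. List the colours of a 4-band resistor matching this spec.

green, red, black, silver

52 Ω = 52 × 10^0.
5 → green
2 → red
Multiplier 10^0 → black.
±10% tolerance → silver.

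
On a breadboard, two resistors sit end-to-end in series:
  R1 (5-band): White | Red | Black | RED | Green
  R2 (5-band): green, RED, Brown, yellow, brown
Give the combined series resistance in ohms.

5302000 Ω

R1: white, red, black → 920; red ×10^2 → 92000 Ω.
R2: green, red, brown → 521; yellow ×10^4 → 5210000 Ω.
Series: 92000 + 5210000 = 5302000 Ω.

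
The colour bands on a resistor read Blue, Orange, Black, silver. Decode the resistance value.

63 Ω

Blue → 6 (first significant figure)
Orange → 3 (second significant figure)
Black → ×1 multiplier
63 × 1 = 63 Ω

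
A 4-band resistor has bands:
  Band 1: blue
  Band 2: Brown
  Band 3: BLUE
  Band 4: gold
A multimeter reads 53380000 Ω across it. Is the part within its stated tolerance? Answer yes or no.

no

Blue → 6 (first significant figure)
Brown → 1 (second significant figure)
Blue → ×10^6 multiplier
Gold → ±5% tolerance
61 × 1000000 = 61000000 Ω
Allowed range: 57950000 Ω to 64050000 Ω.
53380000 Ω lies outside that range.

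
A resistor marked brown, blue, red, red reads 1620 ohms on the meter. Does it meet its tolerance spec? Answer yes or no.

yes

Brown → 1 (first significant figure)
Blue → 6 (second significant figure)
Red → ×10^2 multiplier
Red → ±2% tolerance
16 × 100 = 1600 Ω
Allowed range: 1568 Ω to 1632 Ω.
1620 ohms lies inside that range.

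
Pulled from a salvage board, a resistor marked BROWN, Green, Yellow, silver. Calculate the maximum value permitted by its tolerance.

165000 Ω

Brown → 1 (first significant figure)
Green → 5 (second significant figure)
Yellow → ×10^4 multiplier
Silver → ±10% tolerance
15 × 10000 = 150000 Ω
Maximum = 150000 × (1 + 10/100) = 165000 Ω.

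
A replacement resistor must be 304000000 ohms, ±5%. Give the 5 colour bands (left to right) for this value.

orange, black, yellow, blue, gold

304000000 Ω = 304 × 10^6.
3 → orange
0 → black
4 → yellow
Multiplier 10^6 → blue.
±5% tolerance → gold.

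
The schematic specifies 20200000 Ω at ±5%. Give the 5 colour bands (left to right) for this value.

20200000 Ω = 202 × 10^5.
2 → red
0 → black
2 → red
Multiplier 10^5 → green.
±5% tolerance → gold.

red, black, red, green, gold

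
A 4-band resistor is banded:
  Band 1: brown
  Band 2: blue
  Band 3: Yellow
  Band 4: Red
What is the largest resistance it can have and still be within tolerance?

163200 Ω

Brown → 1 (first significant figure)
Blue → 6 (second significant figure)
Yellow → ×10^4 multiplier
Red → ±2% tolerance
16 × 10000 = 160000 Ω
Largest = 160000 × (1 + 2/100) = 163200 Ω.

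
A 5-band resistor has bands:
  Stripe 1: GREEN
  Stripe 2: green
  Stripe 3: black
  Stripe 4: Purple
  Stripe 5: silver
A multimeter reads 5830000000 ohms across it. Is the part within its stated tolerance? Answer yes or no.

yes

Green → 5 (first significant figure)
Green → 5 (second significant figure)
Black → 0 (third significant figure)
Violet → ×10^7 multiplier
Silver → ±10% tolerance
550 × 10000000 = 5500000000 Ω
Allowed range: 4950000000 Ω to 6050000000 Ω.
5830000000 ohms lies inside that range.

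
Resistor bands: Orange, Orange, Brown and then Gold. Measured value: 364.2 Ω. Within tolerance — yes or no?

no

Orange → 3 (first significant figure)
Orange → 3 (second significant figure)
Brown → ×10 multiplier
Gold → ±5% tolerance
33 × 10 = 330 Ω
Allowed range: 313.5 Ω to 346.5 Ω.
364.2 Ω lies outside that range.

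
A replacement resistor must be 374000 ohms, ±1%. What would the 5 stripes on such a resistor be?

orange, violet, yellow, orange, brown

374000 Ω = 374 × 10^3.
3 → orange
7 → violet
4 → yellow
Multiplier 10^3 → orange.
±1% tolerance → brown.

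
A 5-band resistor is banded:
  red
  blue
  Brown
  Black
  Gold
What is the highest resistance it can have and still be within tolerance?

274.05 Ω

Red → 2 (first significant figure)
Blue → 6 (second significant figure)
Brown → 1 (third significant figure)
Black → ×1 multiplier
Gold → ±5% tolerance
261 × 1 = 261 Ω
Highest = 261 × (1 + 5/100) = 274.05 Ω.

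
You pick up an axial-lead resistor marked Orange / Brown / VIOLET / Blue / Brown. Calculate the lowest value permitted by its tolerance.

313830000 Ω

Orange → 3 (first significant figure)
Brown → 1 (second significant figure)
Violet → 7 (third significant figure)
Blue → ×10^6 multiplier
Brown → ±1% tolerance
317 × 1000000 = 317000000 Ω
Lowest = 317000000 × (1 − 1/100) = 313830000 Ω.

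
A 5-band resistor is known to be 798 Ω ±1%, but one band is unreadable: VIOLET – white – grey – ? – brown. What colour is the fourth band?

798 Ω = 798 × 10^0.
The fourth band is the multiplier, 10^0, which is black.

black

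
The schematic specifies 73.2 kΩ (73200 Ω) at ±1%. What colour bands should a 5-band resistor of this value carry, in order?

73200 Ω = 732 × 10^2.
7 → violet
3 → orange
2 → red
Multiplier 10^2 → red.
±1% tolerance → brown.

violet, orange, red, red, brown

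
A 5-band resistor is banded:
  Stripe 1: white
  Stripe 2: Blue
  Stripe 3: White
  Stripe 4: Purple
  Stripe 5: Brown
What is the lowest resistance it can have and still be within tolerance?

White → 9 (first significant figure)
Blue → 6 (second significant figure)
White → 9 (third significant figure)
Violet → ×10^7 multiplier
Brown → ±1% tolerance
969 × 10000000 = 9690000000 Ω
Lowest = 9690000000 × (1 − 1/100) = 9593100000 Ω.

9593100000 Ω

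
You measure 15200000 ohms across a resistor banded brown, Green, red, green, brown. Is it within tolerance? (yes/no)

Brown → 1 (first significant figure)
Green → 5 (second significant figure)
Red → 2 (third significant figure)
Green → ×10^5 multiplier
Brown → ±1% tolerance
152 × 100000 = 15200000 Ω
Allowed range: 15048000 Ω to 15352000 Ω.
15200000 ohms lies inside that range.

yes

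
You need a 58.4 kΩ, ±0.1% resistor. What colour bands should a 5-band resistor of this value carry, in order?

58400 Ω = 584 × 10^2.
5 → green
8 → grey
4 → yellow
Multiplier 10^2 → red.
±0.1% tolerance → violet.

green, grey, yellow, red, violet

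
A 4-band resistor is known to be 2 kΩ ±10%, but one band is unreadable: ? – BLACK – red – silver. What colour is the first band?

2000 Ω = 20 × 10^2.
The first band gives digit 2 of the significand, and 2 is red.

red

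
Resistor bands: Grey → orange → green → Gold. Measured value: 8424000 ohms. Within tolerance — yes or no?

yes

Grey → 8 (first significant figure)
Orange → 3 (second significant figure)
Green → ×10^5 multiplier
Gold → ±5% tolerance
83 × 100000 = 8300000 Ω
Allowed range: 7885000 Ω to 8715000 Ω.
8424000 ohms lies inside that range.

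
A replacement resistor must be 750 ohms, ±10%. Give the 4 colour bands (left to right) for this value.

750 Ω = 75 × 10^1.
7 → violet
5 → green
Multiplier 10^1 → brown.
±10% tolerance → silver.

violet, green, brown, silver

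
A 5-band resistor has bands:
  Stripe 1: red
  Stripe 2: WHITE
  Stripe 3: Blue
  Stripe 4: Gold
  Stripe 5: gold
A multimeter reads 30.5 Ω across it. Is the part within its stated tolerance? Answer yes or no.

yes

Red → 2 (first significant figure)
White → 9 (second significant figure)
Blue → 6 (third significant figure)
Gold → ×0.1 multiplier
Gold → ±5% tolerance
296 × 0.1 = 29.6 Ω
Allowed range: 28.12 Ω to 31.08 Ω.
30.5 Ω lies inside that range.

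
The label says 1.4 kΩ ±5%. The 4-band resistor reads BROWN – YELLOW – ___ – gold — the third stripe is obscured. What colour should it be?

red

1400 Ω = 14 × 10^2.
The third band is the multiplier, 10^2, which is red.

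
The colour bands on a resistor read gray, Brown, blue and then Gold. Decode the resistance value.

81000000 Ω

Grey → 8 (first significant figure)
Brown → 1 (second significant figure)
Blue → ×10^6 multiplier
81 × 1000000 = 81000000 Ω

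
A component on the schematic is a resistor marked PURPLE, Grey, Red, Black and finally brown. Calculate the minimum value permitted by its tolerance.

774.18 Ω

Violet → 7 (first significant figure)
Grey → 8 (second significant figure)
Red → 2 (third significant figure)
Black → ×1 multiplier
Brown → ±1% tolerance
782 × 1 = 782 Ω
Minimum = 782 × (1 − 1/100) = 774.18 Ω.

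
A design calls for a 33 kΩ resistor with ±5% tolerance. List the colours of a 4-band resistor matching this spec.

33000 Ω = 33 × 10^3.
3 → orange
3 → orange
Multiplier 10^3 → orange.
±5% tolerance → gold.

orange, orange, orange, gold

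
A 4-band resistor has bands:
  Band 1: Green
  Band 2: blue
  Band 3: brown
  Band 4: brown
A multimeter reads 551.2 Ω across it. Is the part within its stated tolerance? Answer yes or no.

no

Green → 5 (first significant figure)
Blue → 6 (second significant figure)
Brown → ×10 multiplier
Brown → ±1% tolerance
56 × 10 = 560 Ω
Allowed range: 554.4 Ω to 565.6 Ω.
551.2 Ω lies outside that range.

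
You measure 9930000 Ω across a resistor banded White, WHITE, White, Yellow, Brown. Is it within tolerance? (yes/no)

yes

White → 9 (first significant figure)
White → 9 (second significant figure)
White → 9 (third significant figure)
Yellow → ×10^4 multiplier
Brown → ±1% tolerance
999 × 10000 = 9990000 Ω
Allowed range: 9890100 Ω to 10089900 Ω.
9930000 Ω lies inside that range.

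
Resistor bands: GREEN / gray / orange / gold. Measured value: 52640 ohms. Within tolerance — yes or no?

no

Green → 5 (first significant figure)
Grey → 8 (second significant figure)
Orange → ×10^3 multiplier
Gold → ±5% tolerance
58 × 1000 = 58000 Ω
Allowed range: 55100 Ω to 60900 Ω.
52640 ohms lies outside that range.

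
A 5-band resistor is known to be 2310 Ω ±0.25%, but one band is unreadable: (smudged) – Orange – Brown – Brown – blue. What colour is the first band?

2310 Ω = 231 × 10^1.
The first band gives digit 2 of the significand, and 2 is red.

red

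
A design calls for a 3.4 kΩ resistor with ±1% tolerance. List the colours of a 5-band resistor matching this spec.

3400 Ω = 340 × 10^1.
3 → orange
4 → yellow
0 → black
Multiplier 10^1 → brown.
±1% tolerance → brown.

orange, yellow, black, brown, brown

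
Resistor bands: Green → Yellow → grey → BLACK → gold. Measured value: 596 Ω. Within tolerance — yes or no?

no

Green → 5 (first significant figure)
Yellow → 4 (second significant figure)
Grey → 8 (third significant figure)
Black → ×1 multiplier
Gold → ±5% tolerance
548 × 1 = 548 Ω
Allowed range: 520.6 Ω to 575.4 Ω.
596 Ω lies outside that range.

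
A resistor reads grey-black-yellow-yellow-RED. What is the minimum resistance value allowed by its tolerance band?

Grey → 8 (first significant figure)
Black → 0 (second significant figure)
Yellow → 4 (third significant figure)
Yellow → ×10^4 multiplier
Red → ±2% tolerance
804 × 10000 = 8040000 Ω
Minimum = 8040000 × (1 − 2/100) = 7879200 Ω.

7879200 Ω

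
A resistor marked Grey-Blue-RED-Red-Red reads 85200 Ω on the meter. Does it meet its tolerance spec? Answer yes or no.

Grey → 8 (first significant figure)
Blue → 6 (second significant figure)
Red → 2 (third significant figure)
Red → ×10^2 multiplier
Red → ±2% tolerance
862 × 100 = 86200 Ω
Allowed range: 84476 Ω to 87924 Ω.
85200 Ω lies inside that range.

yes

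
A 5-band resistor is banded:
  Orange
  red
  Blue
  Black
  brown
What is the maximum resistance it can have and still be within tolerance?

Orange → 3 (first significant figure)
Red → 2 (second significant figure)
Blue → 6 (third significant figure)
Black → ×1 multiplier
Brown → ±1% tolerance
326 × 1 = 326 Ω
Maximum = 326 × (1 + 1/100) = 329.26 Ω.

329.26 Ω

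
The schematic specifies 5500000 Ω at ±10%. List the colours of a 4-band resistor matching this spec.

5500000 Ω = 55 × 10^5.
5 → green
5 → green
Multiplier 10^5 → green.
±10% tolerance → silver.

green, green, green, silver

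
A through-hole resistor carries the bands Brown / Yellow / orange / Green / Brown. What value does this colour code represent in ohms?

14300000 Ω

Brown → 1 (first significant figure)
Yellow → 4 (second significant figure)
Orange → 3 (third significant figure)
Green → ×10^5 multiplier
143 × 100000 = 14300000 Ω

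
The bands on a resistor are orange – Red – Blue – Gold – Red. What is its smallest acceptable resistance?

31.948 Ω

Orange → 3 (first significant figure)
Red → 2 (second significant figure)
Blue → 6 (third significant figure)
Gold → ×0.1 multiplier
Red → ±2% tolerance
326 × 0.1 = 32.6 Ω
Smallest = 32.6 × (1 − 2/100) = 31.948 Ω.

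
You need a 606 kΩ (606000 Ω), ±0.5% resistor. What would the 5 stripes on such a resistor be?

blue, black, blue, orange, green

606000 Ω = 606 × 10^3.
6 → blue
0 → black
6 → blue
Multiplier 10^3 → orange.
±0.5% tolerance → green.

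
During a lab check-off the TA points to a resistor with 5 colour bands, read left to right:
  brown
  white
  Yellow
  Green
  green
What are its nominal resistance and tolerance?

19400000 Ω ±0.5%

Brown → 1 (first significant figure)
White → 9 (second significant figure)
Yellow → 4 (third significant figure)
Green → ×10^5 multiplier
Green → ±0.5% tolerance
194 × 100000 = 19400000 Ω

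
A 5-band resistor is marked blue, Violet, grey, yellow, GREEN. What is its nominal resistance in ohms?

Blue → 6 (first significant figure)
Violet → 7 (second significant figure)
Grey → 8 (third significant figure)
Yellow → ×10^4 multiplier
678 × 10000 = 6780000 Ω

6780000 Ω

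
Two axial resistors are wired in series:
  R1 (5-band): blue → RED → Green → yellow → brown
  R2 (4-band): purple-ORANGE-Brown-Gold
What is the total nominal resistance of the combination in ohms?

6250730 Ω

R1: blue, red, green → 625; yellow ×10^4 → 6250000 Ω.
R2: violet, orange → 73; brown ×10 → 730 Ω.
Series: 6250000 + 730 = 6250730 Ω.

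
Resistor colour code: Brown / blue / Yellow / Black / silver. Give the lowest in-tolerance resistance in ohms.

147.6 Ω

Brown → 1 (first significant figure)
Blue → 6 (second significant figure)
Yellow → 4 (third significant figure)
Black → ×1 multiplier
Silver → ±10% tolerance
164 × 1 = 164 Ω
Lowest = 164 × (1 − 10/100) = 147.6 Ω.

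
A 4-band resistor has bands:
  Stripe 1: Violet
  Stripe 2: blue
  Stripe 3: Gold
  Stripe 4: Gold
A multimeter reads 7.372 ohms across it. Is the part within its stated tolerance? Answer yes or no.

Violet → 7 (first significant figure)
Blue → 6 (second significant figure)
Gold → ×0.1 multiplier
Gold → ±5% tolerance
76 × 0.1 = 7.6 Ω
Allowed range: 7.22 Ω to 7.98 Ω.
7.372 ohms lies inside that range.

yes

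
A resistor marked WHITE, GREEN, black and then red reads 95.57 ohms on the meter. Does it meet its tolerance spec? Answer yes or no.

White → 9 (first significant figure)
Green → 5 (second significant figure)
Black → ×1 multiplier
Red → ±2% tolerance
95 × 1 = 95 Ω
Allowed range: 93.1 Ω to 96.9 Ω.
95.57 ohms lies inside that range.

yes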